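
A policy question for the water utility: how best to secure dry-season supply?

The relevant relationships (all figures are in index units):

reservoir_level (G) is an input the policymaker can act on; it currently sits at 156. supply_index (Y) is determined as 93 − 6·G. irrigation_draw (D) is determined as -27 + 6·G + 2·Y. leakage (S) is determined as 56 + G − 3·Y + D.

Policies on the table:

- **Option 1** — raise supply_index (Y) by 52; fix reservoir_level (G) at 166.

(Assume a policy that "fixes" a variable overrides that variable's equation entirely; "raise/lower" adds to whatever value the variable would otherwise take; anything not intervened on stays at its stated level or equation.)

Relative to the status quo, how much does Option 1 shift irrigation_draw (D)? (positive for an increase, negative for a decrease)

Baseline:
  G = 156
  Y = 93 − 6·156 = -843
  D = -27 + 6·156 + 2·(-843) = -777
Option 1 (Y + 52, G := 166):
  G = 166
  Y = 93 − 6·166 (+52 from intervention) = -851
  D = -27 + 6·166 + 2·(-851) = -733
Change in D: -733 − (-777) = 44

44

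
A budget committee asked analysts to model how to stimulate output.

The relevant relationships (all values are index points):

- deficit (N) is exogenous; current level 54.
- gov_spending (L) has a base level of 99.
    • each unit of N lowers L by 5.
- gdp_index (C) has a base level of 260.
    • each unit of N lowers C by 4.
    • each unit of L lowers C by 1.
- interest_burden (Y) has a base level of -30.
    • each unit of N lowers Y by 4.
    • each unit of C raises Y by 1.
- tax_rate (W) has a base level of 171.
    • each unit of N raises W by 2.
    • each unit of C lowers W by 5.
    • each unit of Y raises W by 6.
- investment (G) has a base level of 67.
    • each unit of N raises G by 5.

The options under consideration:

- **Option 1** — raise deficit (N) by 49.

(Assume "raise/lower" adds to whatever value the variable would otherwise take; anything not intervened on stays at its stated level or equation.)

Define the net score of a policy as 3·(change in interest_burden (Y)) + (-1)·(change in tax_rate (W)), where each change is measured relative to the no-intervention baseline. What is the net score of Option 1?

Baseline:
  N = 54
  L = 99 − 5·54 = -171
  C = 260 − 4·54 − (-171) = 215
  Y = -30 − 4·54 + 215 = -31
  W = 171 + 2·54 − 5·215 + 6·(-31) = -982
Option 1 (N + 49):
  N = 54 + 49 = 103
  L = 99 − 5·103 = -416
  C = 260 − 4·103 − (-416) = 264
  Y = -30 − 4·103 + 264 = -178
  W = 171 + 2·103 − 5·264 + 6·(-178) = -2011
ΔY = -178 − (-31) = -147; ΔW = -2011 − (-982) = -1029
Score = 3·(-147) + (-1)·(-1029) = 588

588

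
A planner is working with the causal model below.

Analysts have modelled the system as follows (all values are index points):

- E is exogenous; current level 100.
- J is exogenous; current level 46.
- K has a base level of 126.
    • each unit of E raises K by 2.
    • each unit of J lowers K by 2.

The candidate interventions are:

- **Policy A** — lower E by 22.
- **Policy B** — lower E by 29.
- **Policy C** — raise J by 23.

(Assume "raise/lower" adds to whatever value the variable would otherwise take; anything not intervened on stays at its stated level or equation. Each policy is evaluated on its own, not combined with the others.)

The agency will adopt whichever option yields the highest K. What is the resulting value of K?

Policy A (E − 22):
  E = 100 − 22 = 78
  J = 46
  K = 126 + 2·78 − 2·46 = 190
Policy B (E − 29):
  E = 100 − 29 = 71
  J = 46
  K = 126 + 2·71 − 2·46 = 176
Policy C (J + 23):
  E = 100
  J = 46 + 23 = 69
  K = 126 + 2·100 − 2·69 = 188
Comparing — Policy A: K=190, Policy B: K=176, Policy C: K=188. Highest is 190 (Policy A).

190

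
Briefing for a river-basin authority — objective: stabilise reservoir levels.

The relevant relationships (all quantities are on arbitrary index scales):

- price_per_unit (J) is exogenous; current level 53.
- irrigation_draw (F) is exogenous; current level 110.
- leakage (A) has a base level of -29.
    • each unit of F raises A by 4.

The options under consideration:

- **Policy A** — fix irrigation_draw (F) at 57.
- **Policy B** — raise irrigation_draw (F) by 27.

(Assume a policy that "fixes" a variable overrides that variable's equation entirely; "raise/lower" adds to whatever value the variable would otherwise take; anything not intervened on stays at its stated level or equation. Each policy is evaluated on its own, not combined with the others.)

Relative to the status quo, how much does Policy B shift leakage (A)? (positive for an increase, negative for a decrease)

108

Baseline:
  F = 110
  A = -29 + 4·110 = 411
Policy B (F + 27):
  F = 110 + 27 = 137
  A = -29 + 4·137 = 519
Change in A: 519 − 411 = 108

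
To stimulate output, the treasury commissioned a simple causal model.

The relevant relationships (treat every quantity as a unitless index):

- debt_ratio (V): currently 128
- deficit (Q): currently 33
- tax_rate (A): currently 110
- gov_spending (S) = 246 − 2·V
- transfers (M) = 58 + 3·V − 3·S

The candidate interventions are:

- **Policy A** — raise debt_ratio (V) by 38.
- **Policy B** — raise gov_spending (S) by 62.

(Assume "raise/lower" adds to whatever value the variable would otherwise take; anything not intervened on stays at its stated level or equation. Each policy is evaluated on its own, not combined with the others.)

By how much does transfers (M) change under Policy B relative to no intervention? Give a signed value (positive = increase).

Baseline:
  V = 128
  S = 246 − 2·128 = -10
  M = 58 + 3·128 − 3·(-10) = 472
Policy B (S + 62):
  V = 128
  S = 246 − 2·128 (+62 from intervention) = 52
  M = 58 + 3·128 − 3·52 = 286
Change in M: 286 − 472 = -186

-186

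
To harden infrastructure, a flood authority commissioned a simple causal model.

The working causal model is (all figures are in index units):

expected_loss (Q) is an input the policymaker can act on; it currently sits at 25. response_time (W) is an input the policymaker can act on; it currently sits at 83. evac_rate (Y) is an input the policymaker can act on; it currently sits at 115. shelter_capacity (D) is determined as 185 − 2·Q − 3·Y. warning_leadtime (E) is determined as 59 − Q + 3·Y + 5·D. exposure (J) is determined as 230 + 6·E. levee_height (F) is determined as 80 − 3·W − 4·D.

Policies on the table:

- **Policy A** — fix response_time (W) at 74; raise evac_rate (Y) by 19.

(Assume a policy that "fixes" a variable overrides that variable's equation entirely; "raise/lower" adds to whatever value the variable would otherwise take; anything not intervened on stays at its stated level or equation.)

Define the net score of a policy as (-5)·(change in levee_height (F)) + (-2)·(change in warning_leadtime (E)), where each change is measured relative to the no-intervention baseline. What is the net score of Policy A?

-819

Baseline:
  Q = 25
  W = 83
  Y = 115
  D = 185 − 2·25 − 3·115 = -210
  E = 59 − 25 + 3·115 + 5·(-210) = -671
  F = 80 − 3·83 − 4·(-210) = 671
Policy A (W := 74, Y + 19):
  Q = 25
  W = 74
  Y = 115 + 19 = 134
  D = 185 − 2·25 − 3·134 = -267
  E = 59 − 25 + 3·134 + 5·(-267) = -899
  F = 80 − 3·74 − 4·(-267) = 926
ΔF = 926 − 671 = 255; ΔE = -899 − (-671) = -228
Score = (-5)·255 + (-2)·(-228) = -819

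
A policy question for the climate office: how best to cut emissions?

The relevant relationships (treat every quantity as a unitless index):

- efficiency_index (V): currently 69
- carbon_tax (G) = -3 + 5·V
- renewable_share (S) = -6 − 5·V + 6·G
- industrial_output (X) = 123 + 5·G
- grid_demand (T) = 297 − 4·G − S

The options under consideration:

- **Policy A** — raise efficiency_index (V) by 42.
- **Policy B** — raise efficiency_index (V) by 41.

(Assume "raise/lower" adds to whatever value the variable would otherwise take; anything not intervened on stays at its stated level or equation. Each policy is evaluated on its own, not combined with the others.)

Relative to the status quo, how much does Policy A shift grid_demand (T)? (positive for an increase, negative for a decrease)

-1890

Baseline:
  V = 69
  G = -3 + 5·69 = 342
  S = -6 − 5·69 + 6·342 = 1701
  T = 297 − 4·342 − 1701 = -2772
Policy A (V + 42):
  V = 69 + 42 = 111
  G = -3 + 5·111 = 552
  S = -6 − 5·111 + 6·552 = 2751
  T = 297 − 4·552 − 2751 = -4662
Change in T: -4662 − (-2772) = -1890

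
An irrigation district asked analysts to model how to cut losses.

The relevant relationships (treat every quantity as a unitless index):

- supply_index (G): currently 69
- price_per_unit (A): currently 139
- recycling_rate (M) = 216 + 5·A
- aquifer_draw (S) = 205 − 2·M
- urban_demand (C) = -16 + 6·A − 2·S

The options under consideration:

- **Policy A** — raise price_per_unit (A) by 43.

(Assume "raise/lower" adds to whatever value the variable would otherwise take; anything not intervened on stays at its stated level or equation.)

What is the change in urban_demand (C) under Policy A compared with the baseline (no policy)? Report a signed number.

1118

Baseline:
  A = 139
  M = 216 + 5·139 = 911
  S = 205 − 2·911 = -1617
  C = -16 + 6·139 − 2·(-1617) = 4052
Policy A (A + 43):
  A = 139 + 43 = 182
  M = 216 + 5·182 = 1126
  S = 205 − 2·1126 = -2047
  C = -16 + 6·182 − 2·(-2047) = 5170
Change in C: 5170 − 4052 = 1118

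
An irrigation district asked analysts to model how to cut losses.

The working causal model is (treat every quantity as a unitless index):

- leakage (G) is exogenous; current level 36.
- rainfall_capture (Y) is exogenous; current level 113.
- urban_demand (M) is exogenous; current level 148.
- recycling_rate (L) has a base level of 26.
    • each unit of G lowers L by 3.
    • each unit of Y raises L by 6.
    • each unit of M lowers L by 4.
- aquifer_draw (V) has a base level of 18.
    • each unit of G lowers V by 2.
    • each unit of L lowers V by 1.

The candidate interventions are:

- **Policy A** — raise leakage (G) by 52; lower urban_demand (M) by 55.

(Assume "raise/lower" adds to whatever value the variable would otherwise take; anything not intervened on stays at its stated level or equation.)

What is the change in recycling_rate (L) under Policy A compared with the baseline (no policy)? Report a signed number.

64

Baseline:
  G = 36
  Y = 113
  M = 148
  L = 26 − 3·36 + 6·113 − 4·148 = 4
Policy A (G + 52, M − 55):
  G = 36 + 52 = 88
  Y = 113
  M = 148 − 55 = 93
  L = 26 − 3·88 + 6·113 − 4·93 = 68
Change in L: 68 − 4 = 64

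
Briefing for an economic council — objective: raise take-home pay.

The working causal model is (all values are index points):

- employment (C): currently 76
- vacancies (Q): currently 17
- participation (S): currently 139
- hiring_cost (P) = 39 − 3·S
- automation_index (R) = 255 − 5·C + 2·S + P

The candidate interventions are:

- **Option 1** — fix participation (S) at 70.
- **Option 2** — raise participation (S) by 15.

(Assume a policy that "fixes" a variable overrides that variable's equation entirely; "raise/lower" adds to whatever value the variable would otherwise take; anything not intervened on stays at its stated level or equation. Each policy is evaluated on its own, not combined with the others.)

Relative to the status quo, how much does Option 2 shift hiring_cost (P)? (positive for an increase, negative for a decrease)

Baseline:
  S = 139
  P = 39 − 3·139 = -378
Option 2 (S + 15):
  S = 139 + 15 = 154
  P = 39 − 3·154 = -423
Change in P: -423 − (-378) = -45

-45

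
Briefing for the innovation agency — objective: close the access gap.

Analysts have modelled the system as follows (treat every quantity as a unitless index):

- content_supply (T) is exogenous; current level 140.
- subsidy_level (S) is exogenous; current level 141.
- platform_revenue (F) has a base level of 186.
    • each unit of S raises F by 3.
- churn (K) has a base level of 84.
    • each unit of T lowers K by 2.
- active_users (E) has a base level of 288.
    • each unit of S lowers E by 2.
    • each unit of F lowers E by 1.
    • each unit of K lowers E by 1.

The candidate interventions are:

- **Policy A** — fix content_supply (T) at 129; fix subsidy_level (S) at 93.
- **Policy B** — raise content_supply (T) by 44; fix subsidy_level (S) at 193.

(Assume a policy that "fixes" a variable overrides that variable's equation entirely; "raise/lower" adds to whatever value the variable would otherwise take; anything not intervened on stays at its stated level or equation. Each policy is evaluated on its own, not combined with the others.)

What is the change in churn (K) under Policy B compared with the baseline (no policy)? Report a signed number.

-88

Baseline:
  T = 140
  K = 84 − 2·140 = -196
Policy B (T + 44, S := 193):
  T = 140 + 44 = 184
  K = 84 − 2·184 = -284
Change in K: -284 − (-196) = -88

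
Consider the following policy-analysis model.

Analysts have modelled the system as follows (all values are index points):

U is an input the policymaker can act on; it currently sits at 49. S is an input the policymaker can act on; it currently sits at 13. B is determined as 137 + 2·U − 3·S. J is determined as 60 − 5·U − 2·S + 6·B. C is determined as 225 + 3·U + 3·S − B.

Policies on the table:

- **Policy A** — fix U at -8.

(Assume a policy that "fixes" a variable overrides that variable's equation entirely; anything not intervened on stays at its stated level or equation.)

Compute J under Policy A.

Policy A (U := -8):
  U = -8
  S = 13
  B = 137 + 2·(-8) − 3·13 = 82
  J = 60 − 5·(-8) − 2·13 + 6·82 = 566

566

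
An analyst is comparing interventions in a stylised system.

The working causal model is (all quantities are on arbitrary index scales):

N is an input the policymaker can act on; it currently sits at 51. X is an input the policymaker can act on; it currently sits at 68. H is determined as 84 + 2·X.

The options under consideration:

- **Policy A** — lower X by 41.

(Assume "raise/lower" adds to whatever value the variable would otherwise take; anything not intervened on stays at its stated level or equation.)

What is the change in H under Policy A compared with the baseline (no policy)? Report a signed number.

-82

Baseline:
  X = 68
  H = 84 + 2·68 = 220
Policy A (X − 41):
  X = 68 − 41 = 27
  H = 84 + 2·27 = 138
Change in H: 138 − 220 = -82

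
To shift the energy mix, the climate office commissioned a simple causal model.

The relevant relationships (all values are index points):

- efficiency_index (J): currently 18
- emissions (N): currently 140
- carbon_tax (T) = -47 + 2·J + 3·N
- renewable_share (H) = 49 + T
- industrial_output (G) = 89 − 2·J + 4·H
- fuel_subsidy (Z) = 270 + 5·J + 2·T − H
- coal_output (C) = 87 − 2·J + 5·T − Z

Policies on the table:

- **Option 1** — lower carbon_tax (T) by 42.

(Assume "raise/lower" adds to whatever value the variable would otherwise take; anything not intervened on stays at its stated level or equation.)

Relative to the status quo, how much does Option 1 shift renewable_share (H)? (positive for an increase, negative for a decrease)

Baseline:
  J = 18
  N = 140
  T = -47 + 2·18 + 3·140 = 409
  H = 49 + 409 = 458
Option 1 (T − 42):
  J = 18
  N = 140
  T = -47 + 2·18 + 3·140 (−42 from intervention) = 367
  H = 49 + 367 = 416
Change in H: 416 − 458 = -42

-42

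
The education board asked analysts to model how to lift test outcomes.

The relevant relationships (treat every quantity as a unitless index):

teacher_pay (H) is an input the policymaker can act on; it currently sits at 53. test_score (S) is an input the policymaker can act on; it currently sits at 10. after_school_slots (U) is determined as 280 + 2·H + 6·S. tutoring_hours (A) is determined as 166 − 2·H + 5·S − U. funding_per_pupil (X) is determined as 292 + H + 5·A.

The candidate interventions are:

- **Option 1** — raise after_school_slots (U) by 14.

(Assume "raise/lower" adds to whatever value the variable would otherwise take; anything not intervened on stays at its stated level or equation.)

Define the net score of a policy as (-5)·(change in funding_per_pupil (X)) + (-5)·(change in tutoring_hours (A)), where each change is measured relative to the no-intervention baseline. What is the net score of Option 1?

Baseline:
  H = 53
  S = 10
  U = 280 + 2·53 + 6·10 = 446
  A = 166 − 2·53 + 5·10 − 446 = -336
  X = 292 + 53 + 5·(-336) = -1335
Option 1 (U + 14):
  H = 53
  S = 10
  U = 280 + 2·53 + 6·10 (+14 from intervention) = 460
  A = 166 − 2·53 + 5·10 − 460 = -350
  X = 292 + 53 + 5·(-350) = -1405
ΔX = -1405 − (-1335) = -70; ΔA = -350 − (-336) = -14
Score = (-5)·(-70) + (-5)·(-14) = 420

420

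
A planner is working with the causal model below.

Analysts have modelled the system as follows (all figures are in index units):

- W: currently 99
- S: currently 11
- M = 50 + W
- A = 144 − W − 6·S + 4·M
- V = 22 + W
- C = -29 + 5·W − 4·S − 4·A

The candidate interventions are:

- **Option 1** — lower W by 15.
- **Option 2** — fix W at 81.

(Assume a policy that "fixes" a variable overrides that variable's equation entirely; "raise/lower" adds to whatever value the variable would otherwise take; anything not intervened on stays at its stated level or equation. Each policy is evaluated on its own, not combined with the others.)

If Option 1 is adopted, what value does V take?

106

Option 1 (W − 15):
  W = 99 − 15 = 84
  V = 22 + 84 = 106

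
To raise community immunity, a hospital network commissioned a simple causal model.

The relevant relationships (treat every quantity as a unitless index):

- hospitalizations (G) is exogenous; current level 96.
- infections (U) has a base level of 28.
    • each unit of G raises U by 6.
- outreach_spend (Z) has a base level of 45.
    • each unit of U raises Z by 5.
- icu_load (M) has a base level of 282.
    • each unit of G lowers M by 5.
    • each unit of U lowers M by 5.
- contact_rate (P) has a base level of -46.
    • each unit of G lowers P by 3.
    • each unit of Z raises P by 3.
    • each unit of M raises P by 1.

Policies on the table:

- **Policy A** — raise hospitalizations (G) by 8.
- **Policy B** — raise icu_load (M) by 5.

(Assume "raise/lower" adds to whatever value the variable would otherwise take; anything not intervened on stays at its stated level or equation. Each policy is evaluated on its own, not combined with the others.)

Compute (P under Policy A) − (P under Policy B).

411

Policy A (G + 8):
  G = 96 + 8 = 104
  U = 28 + 6·104 = 652
  Z = 45 + 5·652 = 3305
  M = 282 − 5·104 − 5·652 = -3498
  P = -46 − 3·104 + 3·3305 + (-3498) = 6059
Policy B (M + 5):
  G = 96
  U = 28 + 6·96 = 604
  Z = 45 + 5·604 = 3065
  M = 282 − 5·96 − 5·604 (+5 from intervention) = -3213
  P = -46 − 3·96 + 3·3065 + (-3213) = 5648
P: 6059 − 5648 = 411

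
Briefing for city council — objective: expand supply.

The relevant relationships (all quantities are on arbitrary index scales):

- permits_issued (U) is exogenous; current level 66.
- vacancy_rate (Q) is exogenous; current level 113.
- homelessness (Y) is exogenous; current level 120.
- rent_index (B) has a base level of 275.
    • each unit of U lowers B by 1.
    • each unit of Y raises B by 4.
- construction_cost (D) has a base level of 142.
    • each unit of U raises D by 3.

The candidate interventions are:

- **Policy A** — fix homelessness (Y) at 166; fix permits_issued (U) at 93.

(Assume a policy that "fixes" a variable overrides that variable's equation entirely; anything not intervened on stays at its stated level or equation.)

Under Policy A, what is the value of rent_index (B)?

846

Policy A (Y := 166, U := 93):
  U = 93
  Y = 166
  B = 275 − 93 + 4·166 = 846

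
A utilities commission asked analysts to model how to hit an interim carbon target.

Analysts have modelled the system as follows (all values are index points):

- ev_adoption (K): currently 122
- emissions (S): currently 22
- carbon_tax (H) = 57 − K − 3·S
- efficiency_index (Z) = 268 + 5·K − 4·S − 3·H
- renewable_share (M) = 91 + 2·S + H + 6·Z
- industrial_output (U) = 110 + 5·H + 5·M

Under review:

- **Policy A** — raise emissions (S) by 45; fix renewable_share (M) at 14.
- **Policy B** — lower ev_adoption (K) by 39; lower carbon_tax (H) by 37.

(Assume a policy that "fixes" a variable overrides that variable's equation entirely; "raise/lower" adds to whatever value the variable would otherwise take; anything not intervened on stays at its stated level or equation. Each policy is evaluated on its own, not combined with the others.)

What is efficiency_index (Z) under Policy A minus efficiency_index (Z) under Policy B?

Policy A (S + 45, M := 14):
  K = 122
  S = 22 + 45 = 67
  H = 57 − 122 − 3·67 = -266
  Z = 268 + 5·122 − 4·67 − 3·(-266) = 1408
Policy B (K − 39, H − 37):
  K = 122 − 39 = 83
  S = 22
  H = 57 − 83 − 3·22 (−37 from intervention) = -129
  Z = 268 + 5·83 − 4·22 − 3·(-129) = 982
Z: 1408 − 982 = 426

426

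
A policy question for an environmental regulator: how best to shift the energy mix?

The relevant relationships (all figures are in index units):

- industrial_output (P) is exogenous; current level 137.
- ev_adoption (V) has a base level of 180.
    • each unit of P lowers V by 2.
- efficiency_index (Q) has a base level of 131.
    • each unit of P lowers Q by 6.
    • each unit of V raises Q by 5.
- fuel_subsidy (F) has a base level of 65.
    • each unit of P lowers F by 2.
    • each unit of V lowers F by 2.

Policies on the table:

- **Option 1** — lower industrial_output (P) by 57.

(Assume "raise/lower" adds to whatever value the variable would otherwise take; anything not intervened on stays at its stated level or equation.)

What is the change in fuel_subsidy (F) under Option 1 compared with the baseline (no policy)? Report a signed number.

-114

Baseline:
  P = 137
  V = 180 − 2·137 = -94
  F = 65 − 2·137 − 2·(-94) = -21
Option 1 (P − 57):
  P = 137 − 57 = 80
  V = 180 − 2·80 = 20
  F = 65 − 2·80 − 2·20 = -135
Change in F: -135 − (-21) = -114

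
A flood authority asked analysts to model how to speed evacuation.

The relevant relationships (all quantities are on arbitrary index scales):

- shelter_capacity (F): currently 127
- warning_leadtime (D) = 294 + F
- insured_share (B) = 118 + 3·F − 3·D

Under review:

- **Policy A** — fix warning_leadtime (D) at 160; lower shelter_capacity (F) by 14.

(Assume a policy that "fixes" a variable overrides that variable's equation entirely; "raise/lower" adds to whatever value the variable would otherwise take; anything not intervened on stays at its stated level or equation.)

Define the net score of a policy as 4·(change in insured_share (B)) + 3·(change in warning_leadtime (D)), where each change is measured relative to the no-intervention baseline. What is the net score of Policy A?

Baseline:
  F = 127
  D = 294 + 127 = 421
  B = 118 + 3·127 − 3·421 = -764
Policy A (D := 160, F − 14):
  F = 127 − 14 = 113
  D = 160
  B = 118 + 3·113 − 3·160 = -23
ΔB = -23 − (-764) = 741; ΔD = 160 − 421 = -261
Score = 4·741 + 3·(-261) = 2181

2181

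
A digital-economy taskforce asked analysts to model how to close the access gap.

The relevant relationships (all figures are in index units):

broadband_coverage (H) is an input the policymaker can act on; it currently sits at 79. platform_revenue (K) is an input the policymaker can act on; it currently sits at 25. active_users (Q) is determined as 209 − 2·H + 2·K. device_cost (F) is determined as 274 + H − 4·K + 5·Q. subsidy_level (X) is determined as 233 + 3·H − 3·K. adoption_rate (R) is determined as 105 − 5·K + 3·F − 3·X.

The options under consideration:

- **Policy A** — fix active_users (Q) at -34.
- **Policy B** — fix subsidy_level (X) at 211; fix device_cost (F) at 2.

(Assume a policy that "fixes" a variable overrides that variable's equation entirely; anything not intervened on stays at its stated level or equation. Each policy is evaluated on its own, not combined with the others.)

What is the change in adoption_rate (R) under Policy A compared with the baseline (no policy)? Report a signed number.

Baseline:
  H = 79
  K = 25
  Q = 209 − 2·79 + 2·25 = 101
  F = 274 + 79 − 4·25 + 5·101 = 758
  X = 233 + 3·79 − 3·25 = 395
  R = 105 − 5·25 + 3·758 − 3·395 = 1069
Policy A (Q := -34):
  H = 79
  K = 25
  Q = -34
  F = 274 + 79 − 4·25 + 5·(-34) = 83
  X = 233 + 3·79 − 3·25 = 395
  R = 105 − 5·25 + 3·83 − 3·395 = -956
Change in R: -956 − 1069 = -2025

-2025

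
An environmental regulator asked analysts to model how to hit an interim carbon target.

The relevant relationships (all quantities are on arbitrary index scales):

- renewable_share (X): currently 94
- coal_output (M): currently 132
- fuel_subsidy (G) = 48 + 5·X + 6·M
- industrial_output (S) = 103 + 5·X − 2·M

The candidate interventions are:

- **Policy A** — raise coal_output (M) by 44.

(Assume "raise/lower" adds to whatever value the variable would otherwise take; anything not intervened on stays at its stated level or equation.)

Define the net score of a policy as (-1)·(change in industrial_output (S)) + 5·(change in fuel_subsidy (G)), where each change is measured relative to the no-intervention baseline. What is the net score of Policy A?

1408

Baseline:
  X = 94
  M = 132
  G = 48 + 5·94 + 6·132 = 1310
  S = 103 + 5·94 − 2·132 = 309
Policy A (M + 44):
  X = 94
  M = 132 + 44 = 176
  G = 48 + 5·94 + 6·176 = 1574
  S = 103 + 5·94 − 2·176 = 221
ΔS = 221 − 309 = -88; ΔG = 1574 − 1310 = 264
Score = (-1)·(-88) + 5·264 = 1408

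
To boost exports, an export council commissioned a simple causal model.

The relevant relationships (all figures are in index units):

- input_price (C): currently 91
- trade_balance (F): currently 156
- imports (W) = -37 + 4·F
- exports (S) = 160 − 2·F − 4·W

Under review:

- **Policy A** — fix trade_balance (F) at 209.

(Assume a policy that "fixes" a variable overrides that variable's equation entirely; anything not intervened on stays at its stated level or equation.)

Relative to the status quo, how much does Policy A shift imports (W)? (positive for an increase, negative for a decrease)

Baseline:
  F = 156
  W = -37 + 4·156 = 587
Policy A (F := 209):
  F = 209
  W = -37 + 4·209 = 799
Change in W: 799 − 587 = 212

212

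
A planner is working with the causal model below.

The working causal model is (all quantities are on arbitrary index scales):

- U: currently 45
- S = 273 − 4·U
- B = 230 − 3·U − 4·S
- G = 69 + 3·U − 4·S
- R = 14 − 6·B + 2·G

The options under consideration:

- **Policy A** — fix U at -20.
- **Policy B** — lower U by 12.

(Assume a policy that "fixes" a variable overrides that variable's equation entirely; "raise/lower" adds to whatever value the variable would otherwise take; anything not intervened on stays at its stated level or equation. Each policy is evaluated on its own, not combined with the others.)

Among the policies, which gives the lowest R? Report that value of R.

Policy A (U := -20):
  U = -20
  S = 273 − 4·(-20) = 353
  B = 230 − 3·(-20) − 4·353 = -1122
  G = 69 + 3·(-20) − 4·353 = -1403
  R = 14 − 6·(-1122) + 2·(-1403) = 3940
Policy B (U − 12):
  U = 45 − 12 = 33
  S = 273 − 4·33 = 141
  B = 230 − 3·33 − 4·141 = -433
  G = 69 + 3·33 − 4·141 = -396
  R = 14 − 6·(-433) + 2·(-396) = 1820
Comparing — Policy A: R=3940, Policy B: R=1820. Lowest is 1820 (Policy B).

1820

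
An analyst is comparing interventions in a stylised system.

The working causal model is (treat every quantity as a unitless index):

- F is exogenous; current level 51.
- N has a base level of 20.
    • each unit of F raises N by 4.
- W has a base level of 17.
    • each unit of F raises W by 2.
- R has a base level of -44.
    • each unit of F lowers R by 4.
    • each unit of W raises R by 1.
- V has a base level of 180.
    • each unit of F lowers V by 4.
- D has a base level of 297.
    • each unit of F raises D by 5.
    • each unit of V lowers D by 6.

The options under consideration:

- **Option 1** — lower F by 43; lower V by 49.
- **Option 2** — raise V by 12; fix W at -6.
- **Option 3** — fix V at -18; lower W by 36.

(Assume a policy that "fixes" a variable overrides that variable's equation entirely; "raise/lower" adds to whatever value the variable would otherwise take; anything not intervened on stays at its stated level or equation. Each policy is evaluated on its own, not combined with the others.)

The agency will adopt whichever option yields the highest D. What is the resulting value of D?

Option 1 (F − 43, V − 49):
  F = 51 − 43 = 8
  V = 180 − 4·8 (−49 from intervention) = 99
  D = 297 + 5·8 − 6·99 = -257
Option 2 (V + 12, W := -6):
  F = 51
  V = 180 − 4·51 (+12 from intervention) = -12
  D = 297 + 5·51 − 6·(-12) = 624
Option 3 (V := -18, W − 36):
  F = 51
  V = -18
  D = 297 + 5·51 − 6·(-18) = 660
Comparing — Option 1: D=-257, Option 2: D=624, Option 3: D=660. Highest is 660 (Option 3).

660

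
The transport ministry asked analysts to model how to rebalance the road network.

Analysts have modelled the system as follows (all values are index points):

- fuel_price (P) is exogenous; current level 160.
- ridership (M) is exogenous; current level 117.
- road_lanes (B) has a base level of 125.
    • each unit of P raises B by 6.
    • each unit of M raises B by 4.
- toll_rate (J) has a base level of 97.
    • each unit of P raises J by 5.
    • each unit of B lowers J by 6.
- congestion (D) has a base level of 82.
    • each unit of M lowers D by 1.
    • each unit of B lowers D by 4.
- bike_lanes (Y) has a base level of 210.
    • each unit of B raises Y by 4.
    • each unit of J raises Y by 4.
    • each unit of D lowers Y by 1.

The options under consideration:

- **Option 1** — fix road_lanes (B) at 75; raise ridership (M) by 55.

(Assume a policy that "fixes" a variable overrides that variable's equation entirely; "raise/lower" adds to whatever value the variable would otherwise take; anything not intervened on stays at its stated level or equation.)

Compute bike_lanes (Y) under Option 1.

2688

Option 1 (B := 75, M + 55):
  P = 160
  M = 117 + 55 = 172
  B = 75
  J = 97 + 5·160 − 6·75 = 447
  D = 82 − 172 − 4·75 = -390
  Y = 210 + 4·75 + 4·447 − (-390) = 2688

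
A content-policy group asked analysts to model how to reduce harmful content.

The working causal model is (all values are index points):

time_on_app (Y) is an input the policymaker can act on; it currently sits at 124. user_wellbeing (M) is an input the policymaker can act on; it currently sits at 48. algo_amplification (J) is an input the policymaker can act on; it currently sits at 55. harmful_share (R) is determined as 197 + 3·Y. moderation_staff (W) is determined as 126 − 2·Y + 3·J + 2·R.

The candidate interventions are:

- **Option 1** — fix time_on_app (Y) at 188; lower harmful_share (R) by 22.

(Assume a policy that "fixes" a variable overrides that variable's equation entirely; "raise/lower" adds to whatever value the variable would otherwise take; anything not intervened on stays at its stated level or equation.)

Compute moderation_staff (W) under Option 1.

Option 1 (Y := 188, R − 22):
  Y = 188
  J = 55
  R = 197 + 3·188 (−22 from intervention) = 739
  W = 126 − 2·188 + 3·55 + 2·739 = 1393

1393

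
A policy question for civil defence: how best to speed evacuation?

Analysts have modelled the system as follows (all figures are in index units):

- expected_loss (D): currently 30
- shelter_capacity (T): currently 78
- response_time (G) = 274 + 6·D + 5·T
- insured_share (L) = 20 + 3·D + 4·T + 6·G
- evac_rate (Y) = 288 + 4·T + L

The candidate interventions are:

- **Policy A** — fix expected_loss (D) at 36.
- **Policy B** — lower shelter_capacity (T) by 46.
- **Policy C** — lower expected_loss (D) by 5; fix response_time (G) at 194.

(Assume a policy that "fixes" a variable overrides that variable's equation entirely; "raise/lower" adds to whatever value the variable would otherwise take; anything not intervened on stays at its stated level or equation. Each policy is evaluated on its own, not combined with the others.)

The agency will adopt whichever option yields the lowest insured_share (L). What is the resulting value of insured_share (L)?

1571

Policy A (D := 36):
  D = 36
  T = 78
  G = 274 + 6·36 + 5·78 = 880
  L = 20 + 3·36 + 4·78 + 6·880 = 5720
Policy B (T − 46):
  D = 30
  T = 78 − 46 = 32
  G = 274 + 6·30 + 5·32 = 614
  L = 20 + 3·30 + 4·32 + 6·614 = 3922
Policy C (D − 5, G := 194):
  D = 30 − 5 = 25
  T = 78
  G = 194
  L = 20 + 3·25 + 4·78 + 6·194 = 1571
Comparing — Policy A: L=5720, Policy B: L=3922, Policy C: L=1571. Lowest is 1571 (Policy C).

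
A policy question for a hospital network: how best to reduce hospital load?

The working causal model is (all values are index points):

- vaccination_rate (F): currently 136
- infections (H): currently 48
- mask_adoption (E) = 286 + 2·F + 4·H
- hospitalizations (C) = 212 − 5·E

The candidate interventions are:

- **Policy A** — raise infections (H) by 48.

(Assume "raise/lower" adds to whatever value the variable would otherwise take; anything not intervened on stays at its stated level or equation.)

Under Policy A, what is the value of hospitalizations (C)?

Policy A (H + 48):
  F = 136
  H = 48 + 48 = 96
  E = 286 + 2·136 + 4·96 = 942
  C = 212 − 5·942 = -4498

-4498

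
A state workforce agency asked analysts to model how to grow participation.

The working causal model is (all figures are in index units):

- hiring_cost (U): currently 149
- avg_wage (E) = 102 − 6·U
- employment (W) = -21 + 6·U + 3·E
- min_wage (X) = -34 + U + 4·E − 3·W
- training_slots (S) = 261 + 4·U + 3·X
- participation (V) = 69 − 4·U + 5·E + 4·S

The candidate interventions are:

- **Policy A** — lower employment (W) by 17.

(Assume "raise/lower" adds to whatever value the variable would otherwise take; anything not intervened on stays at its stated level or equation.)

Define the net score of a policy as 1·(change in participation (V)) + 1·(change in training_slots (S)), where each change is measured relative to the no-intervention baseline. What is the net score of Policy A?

765

Baseline:
  U = 149
  E = 102 − 6·149 = -792
  W = -21 + 6·149 + 3·(-792) = -1503
  X = -34 + 149 + 4·(-792) − 3·(-1503) = 1456
  S = 261 + 4·149 + 3·1456 = 5225
  V = 69 − 4·149 + 5·(-792) + 4·5225 = 16413
Policy A (W − 17):
  U = 149
  E = 102 − 6·149 = -792
  W = -21 + 6·149 + 3·(-792) (−17 from intervention) = -1520
  X = -34 + 149 + 4·(-792) − 3·(-1520) = 1507
  S = 261 + 4·149 + 3·1507 = 5378
  V = 69 − 4·149 + 5·(-792) + 4·5378 = 17025
ΔV = 17025 − 16413 = 612; ΔS = 5378 − 5225 = 153
Score = 1·612 + 1·153 = 765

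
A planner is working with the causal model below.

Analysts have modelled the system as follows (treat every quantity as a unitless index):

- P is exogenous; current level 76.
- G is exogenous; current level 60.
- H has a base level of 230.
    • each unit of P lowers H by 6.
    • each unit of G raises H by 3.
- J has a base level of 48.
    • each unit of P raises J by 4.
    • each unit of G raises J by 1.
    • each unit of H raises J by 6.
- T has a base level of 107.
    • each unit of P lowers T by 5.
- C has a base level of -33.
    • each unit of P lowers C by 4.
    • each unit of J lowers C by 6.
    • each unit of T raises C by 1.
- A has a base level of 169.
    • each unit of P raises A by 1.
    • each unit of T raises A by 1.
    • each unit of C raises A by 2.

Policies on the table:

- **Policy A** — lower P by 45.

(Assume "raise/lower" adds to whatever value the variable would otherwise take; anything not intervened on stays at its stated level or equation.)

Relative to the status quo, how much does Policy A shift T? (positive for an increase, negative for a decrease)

225

Baseline:
  P = 76
  T = 107 − 5·76 = -273
Policy A (P − 45):
  P = 76 − 45 = 31
  T = 107 − 5·31 = -48
Change in T: -48 − (-273) = 225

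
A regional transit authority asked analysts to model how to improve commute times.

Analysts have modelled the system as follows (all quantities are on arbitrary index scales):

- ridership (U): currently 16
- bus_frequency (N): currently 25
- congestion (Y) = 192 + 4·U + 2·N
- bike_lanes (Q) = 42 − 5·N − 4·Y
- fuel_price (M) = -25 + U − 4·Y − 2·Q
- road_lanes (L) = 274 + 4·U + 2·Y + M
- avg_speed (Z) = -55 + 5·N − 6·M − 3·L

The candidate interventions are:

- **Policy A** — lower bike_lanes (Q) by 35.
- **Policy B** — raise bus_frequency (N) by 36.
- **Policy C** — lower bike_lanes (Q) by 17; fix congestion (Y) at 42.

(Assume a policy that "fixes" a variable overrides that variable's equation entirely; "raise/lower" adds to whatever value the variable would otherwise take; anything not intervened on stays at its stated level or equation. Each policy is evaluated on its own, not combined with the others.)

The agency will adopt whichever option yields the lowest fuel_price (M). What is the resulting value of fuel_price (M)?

359

Policy A (Q − 35):
  U = 16
  N = 25
  Y = 192 + 4·16 + 2·25 = 306
  Q = 42 − 5·25 − 4·306 (−35 from intervention) = -1342
  M = -25 + 16 − 4·306 − 2·(-1342) = 1451
Policy B (N + 36):
  U = 16
  N = 25 + 36 = 61
  Y = 192 + 4·16 + 2·61 = 378
  Q = 42 − 5·61 − 4·378 = -1775
  M = -25 + 16 − 4·378 − 2·(-1775) = 2029
Policy C (Q − 17, Y := 42):
  U = 16
  N = 25
  Y = 42
  Q = 42 − 5·25 − 4·42 (−17 from intervention) = -268
  M = -25 + 16 − 4·42 − 2·(-268) = 359
Comparing — Policy A: M=1451, Policy B: M=2029, Policy C: M=359. Lowest is 359 (Policy C).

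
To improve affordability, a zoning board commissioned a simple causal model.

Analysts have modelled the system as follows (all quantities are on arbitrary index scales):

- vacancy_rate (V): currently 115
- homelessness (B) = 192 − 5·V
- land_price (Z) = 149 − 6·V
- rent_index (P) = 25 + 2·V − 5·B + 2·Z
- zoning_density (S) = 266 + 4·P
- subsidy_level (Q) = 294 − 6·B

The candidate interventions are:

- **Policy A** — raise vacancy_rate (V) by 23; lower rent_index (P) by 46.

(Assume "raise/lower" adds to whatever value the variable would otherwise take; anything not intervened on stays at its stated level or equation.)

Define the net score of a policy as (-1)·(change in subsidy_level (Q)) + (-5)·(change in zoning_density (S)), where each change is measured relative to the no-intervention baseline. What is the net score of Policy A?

Baseline:
  V = 115
  B = 192 − 5·115 = -383
  Z = 149 − 6·115 = -541
  P = 25 + 2·115 − 5·(-383) + 2·(-541) = 1088
  S = 266 + 4·1088 = 4618
  Q = 294 − 6·(-383) = 2592
Policy A (V + 23, P − 46):
  V = 115 + 23 = 138
  B = 192 − 5·138 = -498
  Z = 149 − 6·138 = -679
  P = 25 + 2·138 − 5·(-498) + 2·(-679) (−46 from intervention) = 1387
  S = 266 + 4·1387 = 5814
  Q = 294 − 6·(-498) = 3282
ΔQ = 3282 − 2592 = 690; ΔS = 5814 − 4618 = 1196
Score = (-1)·690 + (-5)·1196 = -6670

-6670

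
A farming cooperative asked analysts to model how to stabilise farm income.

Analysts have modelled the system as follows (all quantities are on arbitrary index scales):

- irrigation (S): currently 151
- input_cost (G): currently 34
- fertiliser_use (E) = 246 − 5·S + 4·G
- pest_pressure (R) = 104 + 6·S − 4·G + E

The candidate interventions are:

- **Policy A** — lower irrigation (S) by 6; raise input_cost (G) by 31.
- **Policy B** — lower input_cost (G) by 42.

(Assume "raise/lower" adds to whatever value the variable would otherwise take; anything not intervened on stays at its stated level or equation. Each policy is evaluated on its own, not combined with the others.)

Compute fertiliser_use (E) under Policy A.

-219

Policy A (S − 6, G + 31):
  S = 151 − 6 = 145
  G = 34 + 31 = 65
  E = 246 − 5·145 + 4·65 = -219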